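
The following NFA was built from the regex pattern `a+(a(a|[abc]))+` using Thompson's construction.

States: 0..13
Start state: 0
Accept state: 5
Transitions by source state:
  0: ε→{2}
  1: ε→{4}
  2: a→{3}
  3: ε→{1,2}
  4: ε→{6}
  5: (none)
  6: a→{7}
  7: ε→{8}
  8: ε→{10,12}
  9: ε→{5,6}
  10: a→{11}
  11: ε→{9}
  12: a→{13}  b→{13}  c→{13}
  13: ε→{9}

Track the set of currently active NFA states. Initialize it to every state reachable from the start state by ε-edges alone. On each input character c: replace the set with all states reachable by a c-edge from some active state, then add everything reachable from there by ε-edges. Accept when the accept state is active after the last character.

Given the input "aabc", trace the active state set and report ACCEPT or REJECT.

Answer: REJECT

Derivation:
S₀ = ε-closure({0}) = {0,2}
'a' @ 1: {1,2,3,4,6}
'a' @ 2: {1,2,3,4,6,7,8,10,12}
'b' @ 3: {5,6,9,13}  [accepting]
'c' @ 4: {}  — no active states
end set {} — state 5 not in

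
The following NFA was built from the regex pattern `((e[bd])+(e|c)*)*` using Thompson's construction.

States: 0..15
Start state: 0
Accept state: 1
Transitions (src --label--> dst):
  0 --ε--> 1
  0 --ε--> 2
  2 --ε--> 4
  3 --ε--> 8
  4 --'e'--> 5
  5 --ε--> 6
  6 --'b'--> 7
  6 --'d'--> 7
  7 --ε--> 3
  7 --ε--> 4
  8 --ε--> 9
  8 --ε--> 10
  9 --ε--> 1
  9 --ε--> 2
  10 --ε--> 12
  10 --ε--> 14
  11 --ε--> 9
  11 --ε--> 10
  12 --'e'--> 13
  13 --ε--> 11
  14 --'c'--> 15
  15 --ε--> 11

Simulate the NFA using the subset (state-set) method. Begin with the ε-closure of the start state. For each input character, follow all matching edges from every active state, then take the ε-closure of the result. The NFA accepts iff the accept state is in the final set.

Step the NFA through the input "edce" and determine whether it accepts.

start: ε-closure({0}) = {0,1,2,4}
'e' @ 1: {5,6}
'd' @ 2: {1,2,3,4,7,8,9,10,12,14}  [accepting]
'c' @ 3: {1,2,4,9,10,11,12,14,15}  [accepting]
'e' @ 4: {1,2,4,5,6,9,10,11,12,13,14}  [accepting]
after full input: {1,2,4,5,6,9,10,11,12,13,14}  (accept=1 in)

Answer: ACCEPT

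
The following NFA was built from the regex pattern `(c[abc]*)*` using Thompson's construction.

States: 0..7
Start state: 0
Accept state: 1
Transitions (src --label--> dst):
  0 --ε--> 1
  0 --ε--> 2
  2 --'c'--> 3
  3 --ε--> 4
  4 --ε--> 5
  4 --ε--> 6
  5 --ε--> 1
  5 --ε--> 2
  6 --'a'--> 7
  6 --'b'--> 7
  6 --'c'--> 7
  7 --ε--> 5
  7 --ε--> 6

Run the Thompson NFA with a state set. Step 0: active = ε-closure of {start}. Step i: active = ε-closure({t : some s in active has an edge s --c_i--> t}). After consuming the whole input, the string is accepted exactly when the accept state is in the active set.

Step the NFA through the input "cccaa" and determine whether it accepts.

Answer: ACCEPT

Steps:
initial (ε-close {0}): {0,1,2}
'c' @ 1: {1,2,3,4,5,6}  (accept∈set)
'c' @ 2: {1,2,3,4,5,6,7}  (accept∈set)
'c' @ 3: {1,2,3,4,5,6,7}  (accept∈set)
'a' @ 4: {1,2,5,6,7}  (accept∈set)
'a' @ 5: {1,2,5,6,7}  (accept∈set)
end set {1,2,5,6,7} — state 1 in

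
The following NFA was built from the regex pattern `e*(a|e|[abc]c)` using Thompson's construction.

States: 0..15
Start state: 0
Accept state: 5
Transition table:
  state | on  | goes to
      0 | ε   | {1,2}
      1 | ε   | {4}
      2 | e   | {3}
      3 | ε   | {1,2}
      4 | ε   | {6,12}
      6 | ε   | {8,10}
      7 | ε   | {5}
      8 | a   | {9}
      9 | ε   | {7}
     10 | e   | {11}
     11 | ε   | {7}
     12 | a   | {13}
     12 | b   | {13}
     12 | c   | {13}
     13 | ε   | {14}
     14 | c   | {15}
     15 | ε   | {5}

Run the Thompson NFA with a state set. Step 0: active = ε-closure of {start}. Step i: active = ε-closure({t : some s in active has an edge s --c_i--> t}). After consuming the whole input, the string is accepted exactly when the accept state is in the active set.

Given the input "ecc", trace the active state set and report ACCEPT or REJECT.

start: ε-closure({0}) = {0,1,2,4,6,8,10,12}
'e' @ 1: {1,2,3,4,5,6,7,8,10,11,12}  (accept∈set)
'c' @ 2: {13,14}
'c' @ 3: {5,15}  (accept∈set)
after full input: {5,15}  (accept=5 in)

Answer: ACCEPT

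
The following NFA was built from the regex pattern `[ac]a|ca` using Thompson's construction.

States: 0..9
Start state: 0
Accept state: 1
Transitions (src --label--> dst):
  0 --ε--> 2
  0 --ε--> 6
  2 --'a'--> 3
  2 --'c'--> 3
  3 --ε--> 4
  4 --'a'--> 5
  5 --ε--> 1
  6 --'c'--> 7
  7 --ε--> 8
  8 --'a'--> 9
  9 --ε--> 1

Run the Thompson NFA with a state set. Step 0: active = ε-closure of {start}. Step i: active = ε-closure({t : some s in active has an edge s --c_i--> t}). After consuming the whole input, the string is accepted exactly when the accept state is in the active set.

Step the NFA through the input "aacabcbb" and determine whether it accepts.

S₀ = ε-closure({0}) = {0,2,6}
'a' @ 1: {3,4}
'a' @ 2: {1,5}  [accepting]
'c' @ 3: {}  — state set empty
rest 'abcbb' ignored (set empty)
after full input: {}  (accept=1 not in)

Answer: REJECT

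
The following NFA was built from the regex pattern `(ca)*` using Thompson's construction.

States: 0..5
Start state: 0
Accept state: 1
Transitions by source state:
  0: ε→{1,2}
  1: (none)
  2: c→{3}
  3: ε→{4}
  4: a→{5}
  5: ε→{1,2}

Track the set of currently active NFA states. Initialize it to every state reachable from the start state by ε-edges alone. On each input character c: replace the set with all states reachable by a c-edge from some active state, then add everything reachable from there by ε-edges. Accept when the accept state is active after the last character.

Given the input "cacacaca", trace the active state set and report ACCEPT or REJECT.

Answer: ACCEPT

Trace:
start: ε-closure({0}) = {0,1,2}
'c' @ 1: {3,4}
'a' @ 2: {1,2,5}  ✓accept
'c' @ 3: {3,4}
'a' @ 4: {1,2,5}  ✓accept
'c' @ 5: {3,4}
'a' @ 6: {1,2,5}  ✓accept
'c' @ 7: {3,4}
'a' @ 8: {1,2,5}  ✓accept
after full input: {1,2,5}  (accept=1 in)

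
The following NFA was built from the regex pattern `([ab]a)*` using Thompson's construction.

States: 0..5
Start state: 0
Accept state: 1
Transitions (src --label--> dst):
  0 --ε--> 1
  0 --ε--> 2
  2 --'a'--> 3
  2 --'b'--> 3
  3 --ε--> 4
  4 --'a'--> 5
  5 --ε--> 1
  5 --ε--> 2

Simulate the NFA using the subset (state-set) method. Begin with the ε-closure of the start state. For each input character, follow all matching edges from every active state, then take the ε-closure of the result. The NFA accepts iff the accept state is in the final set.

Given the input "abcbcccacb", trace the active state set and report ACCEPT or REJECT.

S₀ = ε-closure({0}) = {0,1,2}
'a' @ 1: {3,4}
'b' @ 2: {}  — state set empty
rest 'cbcccacb' ignored (set empty)
final: {}; accept 1 not in set

Answer: REJECT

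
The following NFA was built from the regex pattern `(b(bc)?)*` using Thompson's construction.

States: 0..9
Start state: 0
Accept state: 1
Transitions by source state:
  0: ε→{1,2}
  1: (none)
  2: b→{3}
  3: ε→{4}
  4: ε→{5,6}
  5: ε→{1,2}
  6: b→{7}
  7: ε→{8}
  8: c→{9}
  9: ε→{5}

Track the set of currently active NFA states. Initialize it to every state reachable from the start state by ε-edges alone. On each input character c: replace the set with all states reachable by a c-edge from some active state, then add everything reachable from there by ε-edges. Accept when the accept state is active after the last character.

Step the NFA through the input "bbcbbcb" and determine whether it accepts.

S₀ = ε-closure({0}) = {0,1,2}
'b' @ 1: {1,2,3,4,5,6}  ✓accept
'b' @ 2: {1,2,3,4,5,6,7,8}  ✓accept
'c' @ 3: {1,2,5,9}  ✓accept
'b' @ 4: {1,2,3,4,5,6}  ✓accept
'b' @ 5: {1,2,3,4,5,6,7,8}  ✓accept
'c' @ 6: {1,2,5,9}  ✓accept
'b' @ 7: {1,2,3,4,5,6}  ✓accept
after full input: {1,2,3,4,5,6}  (accept=1 in)

Answer: ACCEPT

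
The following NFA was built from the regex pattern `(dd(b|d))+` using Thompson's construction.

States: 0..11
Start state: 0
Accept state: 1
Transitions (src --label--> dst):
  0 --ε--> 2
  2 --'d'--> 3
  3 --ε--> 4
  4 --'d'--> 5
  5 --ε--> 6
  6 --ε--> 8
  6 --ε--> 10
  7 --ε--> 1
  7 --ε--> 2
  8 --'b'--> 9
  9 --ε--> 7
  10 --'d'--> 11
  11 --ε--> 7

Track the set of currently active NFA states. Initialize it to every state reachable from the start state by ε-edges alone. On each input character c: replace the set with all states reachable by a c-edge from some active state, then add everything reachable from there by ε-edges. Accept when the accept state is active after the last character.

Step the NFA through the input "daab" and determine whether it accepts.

Answer: REJECT

Trace:
initial (ε-close {0}): {0,2}
'd' @ 1: {3,4}
'a' @ 2: {}  — no active states
rest 'ab' ignored (set empty)
end set {} — state 1 not in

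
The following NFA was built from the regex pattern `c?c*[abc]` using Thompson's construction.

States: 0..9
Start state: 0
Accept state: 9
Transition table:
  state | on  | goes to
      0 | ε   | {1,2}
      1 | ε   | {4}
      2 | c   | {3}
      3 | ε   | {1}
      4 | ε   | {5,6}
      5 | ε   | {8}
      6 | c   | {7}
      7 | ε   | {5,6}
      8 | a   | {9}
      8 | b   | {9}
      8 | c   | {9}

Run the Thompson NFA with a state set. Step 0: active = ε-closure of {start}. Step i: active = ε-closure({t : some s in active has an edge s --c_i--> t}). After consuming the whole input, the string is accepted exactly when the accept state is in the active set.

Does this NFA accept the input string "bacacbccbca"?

S₀ = ε-closure({0}) = {0,1,2,4,5,6,8}
'b' @ 1: {9}  (accept∈set)
'a' @ 2: {}  — dead — no transitions
rest 'cacbccbca' ignored (set empty)
end set {} — state 9 not in

Answer: REJECT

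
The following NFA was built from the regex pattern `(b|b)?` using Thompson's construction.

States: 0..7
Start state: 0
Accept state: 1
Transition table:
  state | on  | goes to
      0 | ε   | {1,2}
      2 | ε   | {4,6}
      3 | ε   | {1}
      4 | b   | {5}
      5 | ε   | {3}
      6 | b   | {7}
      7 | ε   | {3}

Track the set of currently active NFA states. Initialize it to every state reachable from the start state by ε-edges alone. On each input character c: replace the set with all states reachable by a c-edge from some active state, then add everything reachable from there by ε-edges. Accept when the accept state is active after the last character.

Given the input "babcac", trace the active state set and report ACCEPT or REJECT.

S₀ = ε-closure({0}) = {0,1,2,4,6}
'b' @ 1: {1,3,5,7}  [accepting]
'a' @ 2: {}  — dead — no transitions
rest 'bcac' ignored (set empty)
final: {}; accept 1 not in set

Answer: REJECT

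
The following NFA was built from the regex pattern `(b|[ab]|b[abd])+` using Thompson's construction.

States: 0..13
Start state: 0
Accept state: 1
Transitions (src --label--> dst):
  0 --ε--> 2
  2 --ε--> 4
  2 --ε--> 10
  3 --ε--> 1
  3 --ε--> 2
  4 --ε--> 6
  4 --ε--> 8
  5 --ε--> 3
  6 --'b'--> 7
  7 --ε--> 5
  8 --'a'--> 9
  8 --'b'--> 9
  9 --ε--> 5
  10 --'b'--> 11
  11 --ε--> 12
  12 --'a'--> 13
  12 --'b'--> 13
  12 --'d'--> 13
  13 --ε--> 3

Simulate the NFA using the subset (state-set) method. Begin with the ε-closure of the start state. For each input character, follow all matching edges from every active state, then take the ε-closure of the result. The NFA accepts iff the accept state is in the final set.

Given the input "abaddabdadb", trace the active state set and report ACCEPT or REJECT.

start: ε-closure({0}) = {0,2,4,6,8,10}
'a' @ 1: {1,2,3,4,5,6,8,9,10}  [accepting]
'b' @ 2: {1,2,3,4,5,6,7,8,9,10,11,12}  [accepting]
'a' @ 3: {1,2,3,4,5,6,8,9,10,13}  [accepting]
'd' @ 4: {}  — state set empty
rest 'dabdadb' ignored (set empty)
end set {} — state 1 not in

Answer: REJECT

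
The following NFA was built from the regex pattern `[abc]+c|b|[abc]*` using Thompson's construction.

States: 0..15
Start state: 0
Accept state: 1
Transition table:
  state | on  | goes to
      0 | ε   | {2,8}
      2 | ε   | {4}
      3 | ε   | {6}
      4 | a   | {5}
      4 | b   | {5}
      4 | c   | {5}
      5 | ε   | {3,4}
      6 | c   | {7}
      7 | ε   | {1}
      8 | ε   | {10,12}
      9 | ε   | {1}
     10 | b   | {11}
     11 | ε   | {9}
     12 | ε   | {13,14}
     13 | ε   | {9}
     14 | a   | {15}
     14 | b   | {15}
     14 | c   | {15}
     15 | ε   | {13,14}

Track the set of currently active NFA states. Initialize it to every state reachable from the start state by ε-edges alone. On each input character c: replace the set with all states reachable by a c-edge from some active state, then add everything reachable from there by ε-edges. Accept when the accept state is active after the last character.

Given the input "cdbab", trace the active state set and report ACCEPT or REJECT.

Answer: REJECT

Steps:
S₀ = ε-closure({0}) = {0,1,2,4,8,9,10,12,13,14}
'c' @ 1: {1,3,4,5,6,9,13,14,15}  [accepting]
'd' @ 2: {}  — dead — no transitions
rest 'bab' ignored (set empty)
after full input: {}  (accept=1 not in)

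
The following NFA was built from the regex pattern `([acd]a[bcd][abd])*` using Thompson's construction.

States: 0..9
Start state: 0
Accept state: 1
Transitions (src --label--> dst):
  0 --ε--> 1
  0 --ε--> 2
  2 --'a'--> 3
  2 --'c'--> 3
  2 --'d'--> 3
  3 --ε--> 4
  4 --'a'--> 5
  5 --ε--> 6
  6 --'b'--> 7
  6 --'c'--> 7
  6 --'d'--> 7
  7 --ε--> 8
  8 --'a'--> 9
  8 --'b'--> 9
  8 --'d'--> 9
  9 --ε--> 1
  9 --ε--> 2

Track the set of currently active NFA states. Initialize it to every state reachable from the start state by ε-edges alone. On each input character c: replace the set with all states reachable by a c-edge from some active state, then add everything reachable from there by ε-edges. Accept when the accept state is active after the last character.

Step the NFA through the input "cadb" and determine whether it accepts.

Answer: ACCEPT

Steps:
initial (ε-close {0}): {0,1,2}
'c' @ 1: {3,4}
'a' @ 2: {5,6}
'd' @ 3: {7,8}
'b' @ 4: {1,2,9}  (accept∈set)
end set {1,2,9} — state 1 in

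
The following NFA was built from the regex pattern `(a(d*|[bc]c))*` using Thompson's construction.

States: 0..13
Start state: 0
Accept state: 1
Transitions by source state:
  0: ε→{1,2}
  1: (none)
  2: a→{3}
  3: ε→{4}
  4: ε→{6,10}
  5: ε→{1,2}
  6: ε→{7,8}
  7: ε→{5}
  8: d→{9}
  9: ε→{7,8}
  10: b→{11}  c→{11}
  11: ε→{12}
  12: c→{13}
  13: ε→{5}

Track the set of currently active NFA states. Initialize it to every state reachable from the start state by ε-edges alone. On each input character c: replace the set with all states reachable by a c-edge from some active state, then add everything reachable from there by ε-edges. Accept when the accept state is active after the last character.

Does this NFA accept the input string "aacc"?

Answer: ACCEPT

Derivation:
start: ε-closure({0}) = {0,1,2}
'a' @ 1: {1,2,3,4,5,6,7,8,10}  (accept∈set)
'a' @ 2: {1,2,3,4,5,6,7,8,10}  (accept∈set)
'c' @ 3: {11,12}
'c' @ 4: {1,2,5,13}  (accept∈set)
after full input: {1,2,5,13}  (accept=1 in)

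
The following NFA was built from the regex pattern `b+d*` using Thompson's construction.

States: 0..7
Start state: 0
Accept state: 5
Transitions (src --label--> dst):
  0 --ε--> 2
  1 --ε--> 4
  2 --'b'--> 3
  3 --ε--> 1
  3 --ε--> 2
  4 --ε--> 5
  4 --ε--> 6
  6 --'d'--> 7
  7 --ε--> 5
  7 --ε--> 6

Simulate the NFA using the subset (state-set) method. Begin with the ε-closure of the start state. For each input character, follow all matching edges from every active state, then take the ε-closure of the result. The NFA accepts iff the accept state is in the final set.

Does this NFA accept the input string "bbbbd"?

start: ε-closure({0}) = {0,2}
'b' @ 1: {1,2,3,4,5,6}  [accepting]
'b' @ 2: {1,2,3,4,5,6}  [accepting]
'b' @ 3: {1,2,3,4,5,6}  [accepting]
'b' @ 4: {1,2,3,4,5,6}  [accepting]
'd' @ 5: {5,6,7}  [accepting]
end set {5,6,7} — state 5 in

Answer: ACCEPT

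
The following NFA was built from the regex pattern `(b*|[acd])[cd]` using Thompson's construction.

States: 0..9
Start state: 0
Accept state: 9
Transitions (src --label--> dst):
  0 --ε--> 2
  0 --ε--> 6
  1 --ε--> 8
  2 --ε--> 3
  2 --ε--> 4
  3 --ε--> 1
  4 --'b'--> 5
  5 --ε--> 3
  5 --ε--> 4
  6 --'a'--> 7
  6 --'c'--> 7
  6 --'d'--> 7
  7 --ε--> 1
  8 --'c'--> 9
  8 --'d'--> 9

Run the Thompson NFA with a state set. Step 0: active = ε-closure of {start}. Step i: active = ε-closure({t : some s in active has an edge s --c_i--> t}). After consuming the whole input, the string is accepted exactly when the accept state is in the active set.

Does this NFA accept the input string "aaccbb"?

Answer: REJECT

Steps:
S₀ = ε-closure({0}) = {0,1,2,3,4,6,8}
'a' @ 1: {1,7,8}
'a' @ 2: {}  — state set empty
rest 'ccbb' ignored (set empty)
after full input: {}  (accept=9 not in)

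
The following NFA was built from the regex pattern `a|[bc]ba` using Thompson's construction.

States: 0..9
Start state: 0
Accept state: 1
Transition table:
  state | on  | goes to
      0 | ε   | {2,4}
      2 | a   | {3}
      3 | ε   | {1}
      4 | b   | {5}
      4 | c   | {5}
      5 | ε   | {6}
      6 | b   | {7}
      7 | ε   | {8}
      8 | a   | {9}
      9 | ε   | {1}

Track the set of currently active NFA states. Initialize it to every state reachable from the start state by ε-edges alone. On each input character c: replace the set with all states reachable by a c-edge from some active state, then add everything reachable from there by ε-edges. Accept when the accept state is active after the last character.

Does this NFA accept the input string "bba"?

initial (ε-close {0}): {0,2,4}
'b' @ 1: {5,6}
'b' @ 2: {7,8}
'a' @ 3: {1,9}  [accepting]
after full input: {1,9}  (accept=1 in)

Answer: ACCEPT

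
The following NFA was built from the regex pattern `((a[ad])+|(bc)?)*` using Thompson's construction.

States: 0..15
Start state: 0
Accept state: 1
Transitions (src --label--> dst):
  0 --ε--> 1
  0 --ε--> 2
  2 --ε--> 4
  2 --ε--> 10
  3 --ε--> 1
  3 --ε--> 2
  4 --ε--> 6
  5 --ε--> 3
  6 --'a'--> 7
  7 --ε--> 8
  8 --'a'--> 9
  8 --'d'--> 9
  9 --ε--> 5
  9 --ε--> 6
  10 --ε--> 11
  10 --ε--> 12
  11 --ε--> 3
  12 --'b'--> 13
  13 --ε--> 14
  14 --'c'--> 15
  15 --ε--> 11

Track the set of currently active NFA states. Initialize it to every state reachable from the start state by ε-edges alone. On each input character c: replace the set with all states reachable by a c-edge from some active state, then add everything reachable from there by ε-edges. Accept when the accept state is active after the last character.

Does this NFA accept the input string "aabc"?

start: ε-closure({0}) = {0,1,2,3,4,6,10,11,12}
'a' @ 1: {7,8}
'a' @ 2: {1,2,3,4,5,6,9,10,11,12}  [accepting]
'b' @ 3: {13,14}
'c' @ 4: {1,2,3,4,6,10,11,12,15}  [accepting]
after full input: {1,2,3,4,6,10,11,12,15}  (accept=1 in)

Answer: ACCEPT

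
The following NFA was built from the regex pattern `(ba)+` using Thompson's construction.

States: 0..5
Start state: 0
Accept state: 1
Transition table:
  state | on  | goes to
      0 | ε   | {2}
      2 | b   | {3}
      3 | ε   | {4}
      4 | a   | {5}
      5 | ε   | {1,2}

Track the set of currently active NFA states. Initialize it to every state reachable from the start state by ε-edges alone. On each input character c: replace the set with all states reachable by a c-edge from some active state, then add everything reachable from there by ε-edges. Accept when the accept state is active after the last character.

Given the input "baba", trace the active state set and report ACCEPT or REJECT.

Answer: ACCEPT

Derivation:
initial (ε-close {0}): {0,2}
'b' @ 1: {3,4}
'a' @ 2: {1,2,5}  (accept∈set)
'b' @ 3: {3,4}
'a' @ 4: {1,2,5}  (accept∈set)
end set {1,2,5} — state 1 in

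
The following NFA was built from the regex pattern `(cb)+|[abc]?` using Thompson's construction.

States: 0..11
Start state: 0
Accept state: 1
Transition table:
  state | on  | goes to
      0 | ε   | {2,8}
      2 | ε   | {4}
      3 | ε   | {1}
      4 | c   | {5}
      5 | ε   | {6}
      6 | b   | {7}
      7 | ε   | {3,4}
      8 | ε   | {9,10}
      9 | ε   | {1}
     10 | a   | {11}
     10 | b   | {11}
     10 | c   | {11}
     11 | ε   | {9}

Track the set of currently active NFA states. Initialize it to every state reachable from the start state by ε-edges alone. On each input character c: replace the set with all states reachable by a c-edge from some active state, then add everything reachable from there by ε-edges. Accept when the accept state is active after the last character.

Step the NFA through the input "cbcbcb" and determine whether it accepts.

S₀ = ε-closure({0}) = {0,1,2,4,8,9,10}
'c' @ 1: {1,5,6,9,11}  [accepting]
'b' @ 2: {1,3,4,7}  [accepting]
'c' @ 3: {5,6}
'b' @ 4: {1,3,4,7}  [accepting]
'c' @ 5: {5,6}
'b' @ 6: {1,3,4,7}  [accepting]
final: {1,3,4,7}; accept 1 in set

Answer: ACCEPT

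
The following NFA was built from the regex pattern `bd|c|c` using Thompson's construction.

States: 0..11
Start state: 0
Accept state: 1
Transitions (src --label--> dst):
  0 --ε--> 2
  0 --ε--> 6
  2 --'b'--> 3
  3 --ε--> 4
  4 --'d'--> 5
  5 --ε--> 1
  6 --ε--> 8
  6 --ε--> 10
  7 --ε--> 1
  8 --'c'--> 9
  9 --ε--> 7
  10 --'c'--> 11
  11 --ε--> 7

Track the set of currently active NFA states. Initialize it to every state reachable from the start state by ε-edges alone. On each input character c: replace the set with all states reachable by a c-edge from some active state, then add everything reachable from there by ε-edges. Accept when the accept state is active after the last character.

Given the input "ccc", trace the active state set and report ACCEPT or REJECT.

Answer: REJECT

Steps:
initial (ε-close {0}): {0,2,6,8,10}
'c' @ 1: {1,7,9,11}  [accepting]
'c' @ 2: {}  — no active states
rest 'c' ignored (set empty)
final: {}; accept 1 not in set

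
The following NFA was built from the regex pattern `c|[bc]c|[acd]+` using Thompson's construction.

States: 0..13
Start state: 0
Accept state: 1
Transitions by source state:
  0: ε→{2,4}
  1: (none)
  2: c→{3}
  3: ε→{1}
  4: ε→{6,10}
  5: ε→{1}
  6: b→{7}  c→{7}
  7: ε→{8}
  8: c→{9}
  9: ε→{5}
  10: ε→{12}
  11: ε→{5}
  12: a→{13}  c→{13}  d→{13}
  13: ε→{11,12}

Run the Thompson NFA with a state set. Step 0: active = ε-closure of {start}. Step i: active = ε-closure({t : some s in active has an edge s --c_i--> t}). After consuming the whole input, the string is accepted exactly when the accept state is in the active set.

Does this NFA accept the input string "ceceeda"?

Answer: REJECT

Steps:
start: ε-closure({0}) = {0,2,4,6,10,12}
'c' @ 1: {1,3,5,7,8,11,12,13}  (accept∈set)
'e' @ 2: {}  — dead — no transitions
rest 'ceeda' ignored (set empty)
after full input: {}  (accept=1 not in)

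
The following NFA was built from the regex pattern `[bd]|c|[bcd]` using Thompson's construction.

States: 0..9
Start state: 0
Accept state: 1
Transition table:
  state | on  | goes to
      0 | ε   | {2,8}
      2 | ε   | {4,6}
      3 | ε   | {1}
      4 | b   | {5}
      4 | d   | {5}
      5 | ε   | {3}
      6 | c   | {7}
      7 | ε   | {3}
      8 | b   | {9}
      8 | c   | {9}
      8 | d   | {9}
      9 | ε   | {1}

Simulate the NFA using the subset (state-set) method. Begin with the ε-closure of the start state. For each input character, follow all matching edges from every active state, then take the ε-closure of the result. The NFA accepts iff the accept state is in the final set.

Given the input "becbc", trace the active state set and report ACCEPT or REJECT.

start: ε-closure({0}) = {0,2,4,6,8}
'b' @ 1: {1,3,5,9}  [accepting]
'e' @ 2: {}  — state set empty
rest 'cbc' ignored (set empty)
end set {} — state 1 not in

Answer: REJECT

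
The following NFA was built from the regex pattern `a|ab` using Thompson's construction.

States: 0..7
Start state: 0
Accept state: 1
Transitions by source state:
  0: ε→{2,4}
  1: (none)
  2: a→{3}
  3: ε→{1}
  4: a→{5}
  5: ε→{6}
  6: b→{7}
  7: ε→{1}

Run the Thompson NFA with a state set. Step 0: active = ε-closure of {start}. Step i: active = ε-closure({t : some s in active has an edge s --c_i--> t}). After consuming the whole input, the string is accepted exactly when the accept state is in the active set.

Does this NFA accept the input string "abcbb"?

start: ε-closure({0}) = {0,2,4}
'a' @ 1: {1,3,5,6}  [accepting]
'b' @ 2: {1,7}  [accepting]
'c' @ 3: {}  — dead — no transitions
rest 'bb' ignored (set empty)
end set {} — state 1 not in

Answer: REJECT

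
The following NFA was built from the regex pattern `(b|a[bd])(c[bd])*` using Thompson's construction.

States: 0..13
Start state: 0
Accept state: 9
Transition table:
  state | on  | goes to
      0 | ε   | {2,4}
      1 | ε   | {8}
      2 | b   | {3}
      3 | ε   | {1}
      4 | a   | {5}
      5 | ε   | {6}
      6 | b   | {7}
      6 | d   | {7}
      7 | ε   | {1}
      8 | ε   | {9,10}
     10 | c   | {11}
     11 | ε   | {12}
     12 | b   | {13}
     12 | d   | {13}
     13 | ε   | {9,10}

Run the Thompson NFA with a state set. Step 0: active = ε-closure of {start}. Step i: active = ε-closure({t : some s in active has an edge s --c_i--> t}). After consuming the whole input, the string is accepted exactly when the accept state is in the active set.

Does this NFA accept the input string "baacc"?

initial (ε-close {0}): {0,2,4}
'b' @ 1: {1,3,8,9,10}  (accept∈set)
'a' @ 2: {}  — no active states
rest 'acc' ignored (set empty)
after full input: {}  (accept=9 not in)

Answer: REJECT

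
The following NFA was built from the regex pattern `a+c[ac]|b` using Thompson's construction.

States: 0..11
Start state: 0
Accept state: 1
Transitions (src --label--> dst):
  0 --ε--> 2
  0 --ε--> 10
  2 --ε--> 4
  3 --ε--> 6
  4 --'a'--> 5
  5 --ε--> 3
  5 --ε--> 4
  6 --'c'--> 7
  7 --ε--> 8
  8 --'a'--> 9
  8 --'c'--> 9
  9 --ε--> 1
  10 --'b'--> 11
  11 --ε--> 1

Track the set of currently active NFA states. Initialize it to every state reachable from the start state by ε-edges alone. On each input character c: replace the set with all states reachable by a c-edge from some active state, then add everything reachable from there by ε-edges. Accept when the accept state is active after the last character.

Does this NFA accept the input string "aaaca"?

start: ε-closure({0}) = {0,2,4,10}
'a' @ 1: {3,4,5,6}
'a' @ 2: {3,4,5,6}
'a' @ 3: {3,4,5,6}
'c' @ 4: {7,8}
'a' @ 5: {1,9}  (accept∈set)
end set {1,9} — state 1 in

Answer: ACCEPT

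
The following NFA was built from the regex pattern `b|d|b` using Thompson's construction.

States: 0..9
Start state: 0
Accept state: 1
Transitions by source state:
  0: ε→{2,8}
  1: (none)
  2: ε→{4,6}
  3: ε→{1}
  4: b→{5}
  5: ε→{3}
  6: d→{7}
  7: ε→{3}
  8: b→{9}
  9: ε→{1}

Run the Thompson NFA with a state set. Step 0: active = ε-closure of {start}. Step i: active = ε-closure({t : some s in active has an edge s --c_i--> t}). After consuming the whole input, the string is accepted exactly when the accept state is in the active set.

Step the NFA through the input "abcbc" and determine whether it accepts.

start: ε-closure({0}) = {0,2,4,6,8}
'a' @ 1: {}  — dead — no transitions
rest 'bcbc' ignored (set empty)
final: {}; accept 1 not in set

Answer: REJECT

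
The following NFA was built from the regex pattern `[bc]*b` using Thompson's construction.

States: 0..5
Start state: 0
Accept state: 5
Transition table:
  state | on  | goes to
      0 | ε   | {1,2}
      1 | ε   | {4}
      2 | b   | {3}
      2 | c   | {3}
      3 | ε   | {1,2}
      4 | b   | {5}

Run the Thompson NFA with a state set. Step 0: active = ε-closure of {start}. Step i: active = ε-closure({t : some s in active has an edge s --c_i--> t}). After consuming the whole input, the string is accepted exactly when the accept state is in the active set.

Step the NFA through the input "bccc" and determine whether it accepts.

Answer: REJECT

Trace:
start: ε-closure({0}) = {0,1,2,4}
'b' @ 1: {1,2,3,4,5}  (accept∈set)
'c' @ 2: {1,2,3,4}
'c' @ 3: {1,2,3,4}
'c' @ 4: {1,2,3,4}
end set {1,2,3,4} — state 5 not in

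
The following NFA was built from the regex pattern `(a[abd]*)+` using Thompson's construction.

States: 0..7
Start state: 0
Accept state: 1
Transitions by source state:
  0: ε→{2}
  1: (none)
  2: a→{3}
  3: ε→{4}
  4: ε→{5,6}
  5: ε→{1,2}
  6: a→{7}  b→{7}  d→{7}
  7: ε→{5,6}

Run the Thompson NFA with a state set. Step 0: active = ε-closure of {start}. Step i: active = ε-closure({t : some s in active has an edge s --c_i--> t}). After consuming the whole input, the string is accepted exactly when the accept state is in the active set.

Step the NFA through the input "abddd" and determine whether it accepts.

Answer: ACCEPT

Steps:
start: ε-closure({0}) = {0,2}
'a' @ 1: {1,2,3,4,5,6}  [accepting]
'b' @ 2: {1,2,5,6,7}  [accepting]
'd' @ 3: {1,2,5,6,7}  [accepting]
'd' @ 4: {1,2,5,6,7}  [accepting]
'd' @ 5: {1,2,5,6,7}  [accepting]
final: {1,2,5,6,7}; accept 1 in set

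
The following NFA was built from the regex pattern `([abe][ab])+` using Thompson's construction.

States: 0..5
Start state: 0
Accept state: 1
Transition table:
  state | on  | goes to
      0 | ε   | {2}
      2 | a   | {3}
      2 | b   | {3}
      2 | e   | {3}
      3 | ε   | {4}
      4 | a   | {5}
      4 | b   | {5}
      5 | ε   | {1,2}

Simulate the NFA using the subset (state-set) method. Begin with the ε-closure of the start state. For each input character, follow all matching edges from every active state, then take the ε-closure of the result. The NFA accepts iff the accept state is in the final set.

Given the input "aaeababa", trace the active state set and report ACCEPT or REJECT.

initial (ε-close {0}): {0,2}
'a' @ 1: {3,4}
'a' @ 2: {1,2,5}  ✓accept
'e' @ 3: {3,4}
'a' @ 4: {1,2,5}  ✓accept
'b' @ 5: {3,4}
'a' @ 6: {1,2,5}  ✓accept
'b' @ 7: {3,4}
'a' @ 8: {1,2,5}  ✓accept
after full input: {1,2,5}  (accept=1 in)

Answer: ACCEPT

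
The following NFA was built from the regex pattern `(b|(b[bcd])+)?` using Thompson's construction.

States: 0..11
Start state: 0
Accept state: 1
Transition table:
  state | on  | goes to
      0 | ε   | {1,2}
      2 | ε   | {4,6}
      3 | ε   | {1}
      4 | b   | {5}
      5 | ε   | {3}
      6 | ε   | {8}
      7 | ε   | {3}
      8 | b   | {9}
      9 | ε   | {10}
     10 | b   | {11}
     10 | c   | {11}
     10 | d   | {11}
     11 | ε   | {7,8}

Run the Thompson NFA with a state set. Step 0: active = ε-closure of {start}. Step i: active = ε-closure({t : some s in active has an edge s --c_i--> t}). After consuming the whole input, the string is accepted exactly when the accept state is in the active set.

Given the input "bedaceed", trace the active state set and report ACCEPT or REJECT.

start: ε-closure({0}) = {0,1,2,4,6,8}
'b' @ 1: {1,3,5,9,10}  [accepting]
'e' @ 2: {}  — dead — no transitions
rest 'daceed' ignored (set empty)
final: {}; accept 1 not in set

Answer: REJECT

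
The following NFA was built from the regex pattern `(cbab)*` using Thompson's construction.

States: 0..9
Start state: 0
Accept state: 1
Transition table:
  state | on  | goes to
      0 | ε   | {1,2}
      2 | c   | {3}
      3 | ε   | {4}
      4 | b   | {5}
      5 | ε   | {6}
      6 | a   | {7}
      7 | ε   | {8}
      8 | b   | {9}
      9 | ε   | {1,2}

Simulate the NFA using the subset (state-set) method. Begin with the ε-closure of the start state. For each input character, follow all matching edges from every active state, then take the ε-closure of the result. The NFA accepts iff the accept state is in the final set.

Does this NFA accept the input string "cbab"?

S₀ = ε-closure({0}) = {0,1,2}
'c' @ 1: {3,4}
'b' @ 2: {5,6}
'a' @ 3: {7,8}
'b' @ 4: {1,2,9}  [accepting]
end set {1,2,9} — state 1 in

Answer: ACCEPT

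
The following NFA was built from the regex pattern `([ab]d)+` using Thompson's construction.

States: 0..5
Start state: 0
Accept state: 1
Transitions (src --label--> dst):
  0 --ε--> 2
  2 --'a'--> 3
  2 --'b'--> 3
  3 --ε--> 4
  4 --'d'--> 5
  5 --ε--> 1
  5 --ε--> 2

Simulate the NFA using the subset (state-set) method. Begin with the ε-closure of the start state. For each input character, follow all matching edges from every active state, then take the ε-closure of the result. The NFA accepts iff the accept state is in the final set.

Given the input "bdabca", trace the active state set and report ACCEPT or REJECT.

S₀ = ε-closure({0}) = {0,2}
'b' @ 1: {3,4}
'd' @ 2: {1,2,5}  ✓accept
'a' @ 3: {3,4}
'b' @ 4: {}  — no active states
rest 'ca' ignored (set empty)
final: {}; accept 1 not in set

Answer: REJECT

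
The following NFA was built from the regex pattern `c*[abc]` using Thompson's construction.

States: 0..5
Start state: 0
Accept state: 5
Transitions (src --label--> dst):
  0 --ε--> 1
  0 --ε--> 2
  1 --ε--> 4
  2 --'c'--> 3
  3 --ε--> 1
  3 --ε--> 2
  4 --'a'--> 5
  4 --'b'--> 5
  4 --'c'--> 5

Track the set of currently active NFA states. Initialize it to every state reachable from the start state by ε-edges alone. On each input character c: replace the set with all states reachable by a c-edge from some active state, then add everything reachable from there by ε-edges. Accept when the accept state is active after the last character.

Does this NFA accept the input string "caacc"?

Answer: REJECT

Steps:
S₀ = ε-closure({0}) = {0,1,2,4}
'c' @ 1: {1,2,3,4,5}  (accept∈set)
'a' @ 2: {5}  (accept∈set)
'a' @ 3: {}  — state set empty
rest 'cc' ignored (set empty)
end set {} — state 5 not in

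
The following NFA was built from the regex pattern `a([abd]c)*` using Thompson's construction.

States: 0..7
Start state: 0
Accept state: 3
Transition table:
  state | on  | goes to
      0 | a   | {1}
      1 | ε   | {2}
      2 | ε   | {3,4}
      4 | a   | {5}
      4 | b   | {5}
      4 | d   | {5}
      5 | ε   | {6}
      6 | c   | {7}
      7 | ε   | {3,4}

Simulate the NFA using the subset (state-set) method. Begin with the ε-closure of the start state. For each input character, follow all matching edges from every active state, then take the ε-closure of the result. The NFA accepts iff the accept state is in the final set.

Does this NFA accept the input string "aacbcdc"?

Answer: ACCEPT

Derivation:
S₀ = ε-closure({0}) = {0}
'a' @ 1: {1,2,3,4}  (accept∈set)
'a' @ 2: {5,6}
'c' @ 3: {3,4,7}  (accept∈set)
'b' @ 4: {5,6}
'c' @ 5: {3,4,7}  (accept∈set)
'd' @ 6: {5,6}
'c' @ 7: {3,4,7}  (accept∈set)
final: {3,4,7}; accept 3 in set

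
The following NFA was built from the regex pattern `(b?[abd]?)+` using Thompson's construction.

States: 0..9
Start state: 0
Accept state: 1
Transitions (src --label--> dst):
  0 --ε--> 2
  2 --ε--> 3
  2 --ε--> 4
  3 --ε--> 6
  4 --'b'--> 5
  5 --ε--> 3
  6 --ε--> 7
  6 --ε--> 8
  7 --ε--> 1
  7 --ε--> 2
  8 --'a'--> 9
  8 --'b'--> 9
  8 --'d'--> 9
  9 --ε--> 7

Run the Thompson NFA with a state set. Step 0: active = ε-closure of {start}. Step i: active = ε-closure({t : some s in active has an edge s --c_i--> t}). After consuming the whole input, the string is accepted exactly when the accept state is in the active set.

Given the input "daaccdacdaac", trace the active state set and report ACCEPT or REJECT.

Answer: REJECT

Trace:
initial (ε-close {0}): {0,1,2,3,4,6,7,8}
'd' @ 1: {1,2,3,4,6,7,8,9}  ✓accept
'a' @ 2: {1,2,3,4,6,7,8,9}  ✓accept
'a' @ 3: {1,2,3,4,6,7,8,9}  ✓accept
'c' @ 4: {}  — state set empty
rest 'cdacdaac' ignored (set empty)
end set {} — state 1 not in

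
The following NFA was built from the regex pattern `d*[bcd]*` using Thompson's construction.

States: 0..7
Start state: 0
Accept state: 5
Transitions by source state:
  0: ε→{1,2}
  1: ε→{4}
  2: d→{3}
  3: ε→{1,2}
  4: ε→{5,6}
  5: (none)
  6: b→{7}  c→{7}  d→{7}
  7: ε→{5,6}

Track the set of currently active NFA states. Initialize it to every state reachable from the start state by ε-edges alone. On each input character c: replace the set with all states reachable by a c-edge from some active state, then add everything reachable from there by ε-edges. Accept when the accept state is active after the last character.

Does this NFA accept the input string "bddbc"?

Answer: ACCEPT

Steps:
start: ε-closure({0}) = {0,1,2,4,5,6}
'b' @ 1: {5,6,7}  ✓accept
'd' @ 2: {5,6,7}  ✓accept
'd' @ 3: {5,6,7}  ✓accept
'b' @ 4: {5,6,7}  ✓accept
'c' @ 5: {5,6,7}  ✓accept
after full input: {5,6,7}  (accept=5 in)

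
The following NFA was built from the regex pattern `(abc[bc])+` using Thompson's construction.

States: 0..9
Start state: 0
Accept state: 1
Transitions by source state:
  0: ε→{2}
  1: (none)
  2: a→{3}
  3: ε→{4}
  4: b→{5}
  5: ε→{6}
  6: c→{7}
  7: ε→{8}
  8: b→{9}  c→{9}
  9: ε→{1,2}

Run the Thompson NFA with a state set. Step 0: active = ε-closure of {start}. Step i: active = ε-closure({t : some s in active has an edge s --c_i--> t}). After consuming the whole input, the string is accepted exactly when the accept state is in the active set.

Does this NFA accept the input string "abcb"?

Answer: ACCEPT

Derivation:
initial (ε-close {0}): {0,2}
'a' @ 1: {3,4}
'b' @ 2: {5,6}
'c' @ 3: {7,8}
'b' @ 4: {1,2,9}  [accepting]
final: {1,2,9}; accept 1 in set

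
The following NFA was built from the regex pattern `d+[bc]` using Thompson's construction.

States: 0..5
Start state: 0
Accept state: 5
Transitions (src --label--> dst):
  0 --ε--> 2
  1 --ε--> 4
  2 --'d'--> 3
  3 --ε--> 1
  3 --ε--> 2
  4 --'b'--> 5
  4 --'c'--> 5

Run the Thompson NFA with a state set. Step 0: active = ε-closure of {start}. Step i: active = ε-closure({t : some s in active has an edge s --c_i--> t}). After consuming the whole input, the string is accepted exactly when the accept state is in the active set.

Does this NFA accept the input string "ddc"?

Answer: ACCEPT

Steps:
S₀ = ε-closure({0}) = {0,2}
'd' @ 1: {1,2,3,4}
'd' @ 2: {1,2,3,4}
'c' @ 3: {5}  (accept∈set)
final: {5}; accept 5 in set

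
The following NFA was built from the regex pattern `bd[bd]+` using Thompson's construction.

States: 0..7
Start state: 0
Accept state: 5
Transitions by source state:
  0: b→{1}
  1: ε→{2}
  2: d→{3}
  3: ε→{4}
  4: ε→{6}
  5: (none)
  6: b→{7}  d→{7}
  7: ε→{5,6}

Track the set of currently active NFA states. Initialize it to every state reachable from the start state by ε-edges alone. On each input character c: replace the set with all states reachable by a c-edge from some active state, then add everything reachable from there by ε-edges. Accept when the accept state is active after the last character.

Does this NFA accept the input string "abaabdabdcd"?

Answer: REJECT

Steps:
S₀ = ε-closure({0}) = {0}
'a' @ 1: {}  — dead — no transitions
rest 'baabdabdcd' ignored (set empty)
end set {} — state 5 not in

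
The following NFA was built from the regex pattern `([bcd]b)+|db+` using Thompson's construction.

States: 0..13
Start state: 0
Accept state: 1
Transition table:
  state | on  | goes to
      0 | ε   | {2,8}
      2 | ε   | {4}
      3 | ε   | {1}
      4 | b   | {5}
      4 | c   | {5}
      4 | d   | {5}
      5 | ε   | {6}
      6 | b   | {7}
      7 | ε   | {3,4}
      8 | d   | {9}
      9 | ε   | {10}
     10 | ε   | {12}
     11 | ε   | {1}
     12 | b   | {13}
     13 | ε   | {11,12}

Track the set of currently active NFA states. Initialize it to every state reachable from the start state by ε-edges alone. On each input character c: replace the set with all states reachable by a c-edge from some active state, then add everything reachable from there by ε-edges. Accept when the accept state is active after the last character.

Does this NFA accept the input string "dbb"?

Answer: ACCEPT

Derivation:
S₀ = ε-closure({0}) = {0,2,4,8}
'd' @ 1: {5,6,9,10,12}
'b' @ 2: {1,3,4,7,11,12,13}  ✓accept
'b' @ 3: {1,5,6,11,12,13}  ✓accept
after full input: {1,5,6,11,12,13}  (accept=1 in)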